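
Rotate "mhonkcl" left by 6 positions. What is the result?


Input: "mhonkcl", rotate left by 6
First 6 characters: "mhonkc"
Remaining characters: "l"
Concatenate remaining + first: "l" + "mhonkc" = "lmhonkc"

lmhonkc


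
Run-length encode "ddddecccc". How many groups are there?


Input: ddddecccc
Scanning for consecutive runs:
  Group 1: 'd' x 4 (positions 0-3)
  Group 2: 'e' x 1 (positions 4-4)
  Group 3: 'c' x 4 (positions 5-8)
Total groups: 3

3


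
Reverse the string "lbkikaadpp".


Input: lbkikaadpp
Reading characters right to left:
  Position 9: 'p'
  Position 8: 'p'
  Position 7: 'd'
  Position 6: 'a'
  Position 5: 'a'
  Position 4: 'k'
  Position 3: 'i'
  Position 2: 'k'
  Position 1: 'b'
  Position 0: 'l'
Reversed: ppdaakikbl

ppdaakikbl


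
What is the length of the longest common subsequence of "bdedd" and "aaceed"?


LCS of "bdedd" and "aaceed"
DP table:
           a    a    c    e    e    d
      0    0    0    0    0    0    0
  b   0    0    0    0    0    0    0
  d   0    0    0    0    0    0    1
  e   0    0    0    0    1    1    1
  d   0    0    0    0    1    1    2
  d   0    0    0    0    1    1    2
LCS length = dp[5][6] = 2

2


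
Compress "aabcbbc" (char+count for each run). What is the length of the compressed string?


Input: aabcbbc
Runs:
  'a' x 2 => "a2"
  'b' x 1 => "b1"
  'c' x 1 => "c1"
  'b' x 2 => "b2"
  'c' x 1 => "c1"
Compressed: "a2b1c1b2c1"
Compressed length: 10

10


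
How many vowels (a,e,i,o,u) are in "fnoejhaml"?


Input: fnoejhaml
Checking each character:
  'f' at position 0: consonant
  'n' at position 1: consonant
  'o' at position 2: vowel (running total: 1)
  'e' at position 3: vowel (running total: 2)
  'j' at position 4: consonant
  'h' at position 5: consonant
  'a' at position 6: vowel (running total: 3)
  'm' at position 7: consonant
  'l' at position 8: consonant
Total vowels: 3

3


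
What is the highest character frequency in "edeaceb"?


Input: edeaceb
Character counts:
  'a': 1
  'b': 1
  'c': 1
  'd': 1
  'e': 3
Maximum frequency: 3

3


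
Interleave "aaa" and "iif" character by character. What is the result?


Interleaving "aaa" and "iif":
  Position 0: 'a' from first, 'i' from second => "ai"
  Position 1: 'a' from first, 'i' from second => "ai"
  Position 2: 'a' from first, 'f' from second => "af"
Result: aiaiaf

aiaiaf


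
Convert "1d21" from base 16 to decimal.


Input: "1d21" in base 16
Positional expansion:
  Digit '1' (value 1) x 16^3 = 4096
  Digit 'd' (value 13) x 16^2 = 3328
  Digit '2' (value 2) x 16^1 = 32
  Digit '1' (value 1) x 16^0 = 1
Sum = 7457

7457


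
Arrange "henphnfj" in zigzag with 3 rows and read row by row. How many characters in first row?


Zigzag "henphnfj" into 3 rows:
Placing characters:
  'h' => row 0
  'e' => row 1
  'n' => row 2
  'p' => row 1
  'h' => row 0
  'n' => row 1
  'f' => row 2
  'j' => row 1
Rows:
  Row 0: "hh"
  Row 1: "epnj"
  Row 2: "nf"
First row length: 2

2


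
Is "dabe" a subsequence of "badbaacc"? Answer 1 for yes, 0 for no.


Check if "dabe" is a subsequence of "badbaacc"
Greedy scan:
  Position 0 ('b'): no match needed
  Position 1 ('a'): no match needed
  Position 2 ('d'): matches sub[0] = 'd'
  Position 3 ('b'): no match needed
  Position 4 ('a'): matches sub[1] = 'a'
  Position 5 ('a'): no match needed
  Position 6 ('c'): no match needed
  Position 7 ('c'): no match needed
Only matched 2/4 characters => not a subsequence

0


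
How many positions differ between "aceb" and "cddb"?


Comparing "aceb" and "cddb" position by position:
  Position 0: 'a' vs 'c' => DIFFER
  Position 1: 'c' vs 'd' => DIFFER
  Position 2: 'e' vs 'd' => DIFFER
  Position 3: 'b' vs 'b' => same
Positions that differ: 3

3


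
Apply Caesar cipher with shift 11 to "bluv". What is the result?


Caesar cipher: shift "bluv" by 11
  'b' (pos 1) + 11 = pos 12 = 'm'
  'l' (pos 11) + 11 = pos 22 = 'w'
  'u' (pos 20) + 11 = pos 5 = 'f'
  'v' (pos 21) + 11 = pos 6 = 'g'
Result: mwfg

mwfg


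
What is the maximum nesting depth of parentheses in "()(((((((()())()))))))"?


Input: "()(((((((()())()))))))"
Tracking depth:
  Position 0 '(': depth becomes 1
  Position 1 ')': depth becomes 0
  Position 2 '(': depth becomes 1
  Position 3 '(': depth becomes 2
  Position 4 '(': depth becomes 3
  Position 5 '(': depth becomes 4
  Position 6 '(': depth becomes 5
  Position 7 '(': depth becomes 6
  Position 8 '(': depth becomes 7
  Position 9 '(': depth becomes 8
  Position 10 ')': depth becomes 7
  Position 11 '(': depth becomes 8
  Position 12 ')': depth becomes 7
  Position 13 ')': depth becomes 6
  Position 14 '(': depth becomes 7
  Position 15 ')': depth becomes 6
  Position 16 ')': depth becomes 5
  Position 17 ')': depth becomes 4
  Position 18 ')': depth becomes 3
  Position 19 ')': depth becomes 2
  Position 20 ')': depth becomes 1
  Position 21 ')': depth becomes 0
Maximum depth reached: 8

8


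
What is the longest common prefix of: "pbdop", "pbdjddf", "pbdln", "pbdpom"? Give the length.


Words: pbdop, pbdjddf, pbdln, pbdpom
  Position 0: all 'p' => match
  Position 1: all 'b' => match
  Position 2: all 'd' => match
  Position 3: ('o', 'j', 'l', 'p') => mismatch, stop
LCP = "pbd" (length 3)

3


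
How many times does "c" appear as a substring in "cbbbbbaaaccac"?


Searching for "c" in "cbbbbbaaaccac"
Scanning each position:
  Position 0: "c" => MATCH
  Position 1: "b" => no
  Position 2: "b" => no
  Position 3: "b" => no
  Position 4: "b" => no
  Position 5: "b" => no
  Position 6: "a" => no
  Position 7: "a" => no
  Position 8: "a" => no
  Position 9: "c" => MATCH
  Position 10: "c" => MATCH
  Position 11: "a" => no
  Position 12: "c" => MATCH
Total occurrences: 4

4


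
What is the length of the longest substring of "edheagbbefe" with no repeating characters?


Input: "edheagbbefe"
Sliding window (track last position of each char):
  Position 0 ('e'): window [0,0] length 1 -- new best
  Position 1 ('d'): window [0,1] length 2 -- new best
  Position 2 ('h'): window [0,2] length 3 -- new best
  Position 3 ('e'): repeat (last at 0), move window start to 1
  Position 3 ('e'): window [1,3] length 3
  Position 4 ('a'): window [1,4] length 4 -- new best
  Position 5 ('g'): window [1,5] length 5 -- new best
  Position 6 ('b'): window [1,6] length 6 -- new best
  Position 7 ('b'): repeat (last at 6), move window start to 7
  Position 7 ('b'): window [7,7] length 1
  Position 8 ('e'): window [7,8] length 2
  Position 9 ('f'): window [7,9] length 3
  Position 10 ('e'): repeat (last at 8), move window start to 9
  Position 10 ('e'): window [9,10] length 2
Longest substring with no repeats: "dheagb" with length 6

6


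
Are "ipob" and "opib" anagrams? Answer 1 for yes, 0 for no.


Strings: "ipob", "opib"
Sorted first:  biop
Sorted second: biop
Sorted forms match => anagrams

1


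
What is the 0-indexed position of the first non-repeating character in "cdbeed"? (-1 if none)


Input: cdbeed
Character frequencies:
  'b': 1
  'c': 1
  'd': 2
  'e': 2
Scanning left to right for freq == 1:
  Position 0 ('c'): unique! => answer = 0

0


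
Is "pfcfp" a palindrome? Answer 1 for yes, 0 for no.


Input: pfcfp
Reversed: pfcfp
  Compare pos 0 ('p') with pos 4 ('p'): match
  Compare pos 1 ('f') with pos 3 ('f'): match
Result: palindrome

1


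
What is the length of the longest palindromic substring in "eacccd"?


Input: "eacccd"
Checking substrings for palindromes:
  [2:5] "ccc" (len 3) => palindrome
  [2:4] "cc" (len 2) => palindrome
  [3:5] "cc" (len 2) => palindrome
Longest palindromic substring: "ccc" with length 3

3


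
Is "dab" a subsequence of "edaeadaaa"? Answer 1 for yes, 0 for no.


Check if "dab" is a subsequence of "edaeadaaa"
Greedy scan:
  Position 0 ('e'): no match needed
  Position 1 ('d'): matches sub[0] = 'd'
  Position 2 ('a'): matches sub[1] = 'a'
  Position 3 ('e'): no match needed
  Position 4 ('a'): no match needed
  Position 5 ('d'): no match needed
  Position 6 ('a'): no match needed
  Position 7 ('a'): no match needed
  Position 8 ('a'): no match needed
Only matched 2/3 characters => not a subsequence

0


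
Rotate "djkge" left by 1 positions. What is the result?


Input: "djkge", rotate left by 1
First 1 characters: "d"
Remaining characters: "jkge"
Concatenate remaining + first: "jkge" + "d" = "jkged"

jkged


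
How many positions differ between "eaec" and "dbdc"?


Comparing "eaec" and "dbdc" position by position:
  Position 0: 'e' vs 'd' => DIFFER
  Position 1: 'a' vs 'b' => DIFFER
  Position 2: 'e' vs 'd' => DIFFER
  Position 3: 'c' vs 'c' => same
Positions that differ: 3

3


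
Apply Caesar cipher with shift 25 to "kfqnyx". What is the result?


Caesar cipher: shift "kfqnyx" by 25
  'k' (pos 10) + 25 = pos 9 = 'j'
  'f' (pos 5) + 25 = pos 4 = 'e'
  'q' (pos 16) + 25 = pos 15 = 'p'
  'n' (pos 13) + 25 = pos 12 = 'm'
  'y' (pos 24) + 25 = pos 23 = 'x'
  'x' (pos 23) + 25 = pos 22 = 'w'
Result: jepmxw

jepmxw


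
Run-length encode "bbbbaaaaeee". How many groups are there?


Input: bbbbaaaaeee
Scanning for consecutive runs:
  Group 1: 'b' x 4 (positions 0-3)
  Group 2: 'a' x 4 (positions 4-7)
  Group 3: 'e' x 3 (positions 8-10)
Total groups: 3

3


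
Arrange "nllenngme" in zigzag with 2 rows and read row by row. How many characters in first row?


Zigzag "nllenngme" into 2 rows:
Placing characters:
  'n' => row 0
  'l' => row 1
  'l' => row 0
  'e' => row 1
  'n' => row 0
  'n' => row 1
  'g' => row 0
  'm' => row 1
  'e' => row 0
Rows:
  Row 0: "nlnge"
  Row 1: "lenm"
First row length: 5

5


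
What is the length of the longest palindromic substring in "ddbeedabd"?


Input: "ddbeedabd"
Checking substrings for palindromes:
  [0:2] "dd" (len 2) => palindrome
  [3:5] "ee" (len 2) => palindrome
Longest palindromic substring: "dd" with length 2

2


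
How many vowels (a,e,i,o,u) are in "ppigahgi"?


Input: ppigahgi
Checking each character:
  'p' at position 0: consonant
  'p' at position 1: consonant
  'i' at position 2: vowel (running total: 1)
  'g' at position 3: consonant
  'a' at position 4: vowel (running total: 2)
  'h' at position 5: consonant
  'g' at position 6: consonant
  'i' at position 7: vowel (running total: 3)
Total vowels: 3

3


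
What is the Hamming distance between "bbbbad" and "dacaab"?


Comparing "bbbbad" and "dacaab" position by position:
  Position 0: 'b' vs 'd' => differ
  Position 1: 'b' vs 'a' => differ
  Position 2: 'b' vs 'c' => differ
  Position 3: 'b' vs 'a' => differ
  Position 4: 'a' vs 'a' => same
  Position 5: 'd' vs 'b' => differ
Total differences (Hamming distance): 5

5


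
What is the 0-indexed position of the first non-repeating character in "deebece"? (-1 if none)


Input: deebece
Character frequencies:
  'b': 1
  'c': 1
  'd': 1
  'e': 4
Scanning left to right for freq == 1:
  Position 0 ('d'): unique! => answer = 0

0


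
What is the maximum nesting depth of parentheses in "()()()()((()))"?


Input: "()()()()((()))"
Tracking depth:
  Position 0 '(': depth becomes 1
  Position 1 ')': depth becomes 0
  Position 2 '(': depth becomes 1
  Position 3 ')': depth becomes 0
  Position 4 '(': depth becomes 1
  Position 5 ')': depth becomes 0
  Position 6 '(': depth becomes 1
  Position 7 ')': depth becomes 0
  Position 8 '(': depth becomes 1
  Position 9 '(': depth becomes 2
  Position 10 '(': depth becomes 3
  Position 11 ')': depth becomes 2
  Position 12 ')': depth becomes 1
  Position 13 ')': depth becomes 0
Maximum depth reached: 3

3


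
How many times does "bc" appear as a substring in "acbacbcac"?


Searching for "bc" in "acbacbcac"
Scanning each position:
  Position 0: "ac" => no
  Position 1: "cb" => no
  Position 2: "ba" => no
  Position 3: "ac" => no
  Position 4: "cb" => no
  Position 5: "bc" => MATCH
  Position 6: "ca" => no
  Position 7: "ac" => no
Total occurrences: 1

1


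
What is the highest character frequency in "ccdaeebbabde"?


Input: ccdaeebbabde
Character counts:
  'a': 2
  'b': 3
  'c': 2
  'd': 2
  'e': 3
Maximum frequency: 3

3


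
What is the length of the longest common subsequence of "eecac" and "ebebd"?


LCS of "eecac" and "ebebd"
DP table:
           e    b    e    b    d
      0    0    0    0    0    0
  e   0    1    1    1    1    1
  e   0    1    1    2    2    2
  c   0    1    1    2    2    2
  a   0    1    1    2    2    2
  c   0    1    1    2    2    2
LCS length = dp[5][5] = 2

2


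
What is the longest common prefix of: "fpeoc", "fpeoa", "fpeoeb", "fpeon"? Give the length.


Words: fpeoc, fpeoa, fpeoeb, fpeon
  Position 0: all 'f' => match
  Position 1: all 'p' => match
  Position 2: all 'e' => match
  Position 3: all 'o' => match
  Position 4: ('c', 'a', 'e', 'n') => mismatch, stop
LCP = "fpeo" (length 4)

4


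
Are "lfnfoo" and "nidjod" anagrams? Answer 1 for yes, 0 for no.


Strings: "lfnfoo", "nidjod"
Sorted first:  fflnoo
Sorted second: ddijno
Differ at position 0: 'f' vs 'd' => not anagrams

0


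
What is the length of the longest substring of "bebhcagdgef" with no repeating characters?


Input: "bebhcagdgef"
Sliding window (track last position of each char):
  Position 0 ('b'): window [0,0] length 1 -- new best
  Position 1 ('e'): window [0,1] length 2 -- new best
  Position 2 ('b'): repeat (last at 0), move window start to 1
  Position 2 ('b'): window [1,2] length 2
  Position 3 ('h'): window [1,3] length 3 -- new best
  Position 4 ('c'): window [1,4] length 4 -- new best
  Position 5 ('a'): window [1,5] length 5 -- new best
  Position 6 ('g'): window [1,6] length 6 -- new best
  Position 7 ('d'): window [1,7] length 7 -- new best
  Position 8 ('g'): repeat (last at 6), move window start to 7
  Position 8 ('g'): window [7,8] length 2
  Position 9 ('e'): window [7,9] length 3
  Position 10 ('f'): window [7,10] length 4
Longest substring with no repeats: "ebhcagd" with length 7

7


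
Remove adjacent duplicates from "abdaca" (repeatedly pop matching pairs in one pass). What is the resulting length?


Input: abdaca
Stack-based adjacent duplicate removal:
  Read 'a': push. Stack: a
  Read 'b': push. Stack: ab
  Read 'd': push. Stack: abd
  Read 'a': push. Stack: abda
  Read 'c': push. Stack: abdac
  Read 'a': push. Stack: abdaca
Final stack: "abdaca" (length 6)

6


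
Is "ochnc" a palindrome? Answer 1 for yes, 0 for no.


Input: ochnc
Reversed: cnhco
  Compare pos 0 ('o') with pos 4 ('c'): MISMATCH
  Compare pos 1 ('c') with pos 3 ('n'): MISMATCH
Result: not a palindrome

0


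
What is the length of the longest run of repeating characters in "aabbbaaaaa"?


Input: "aabbbaaaaa"
Scanning for longest run:
  Position 1 ('a'): continues run of 'a', length=2
  Position 2 ('b'): new char, reset run to 1
  Position 3 ('b'): continues run of 'b', length=2
  Position 4 ('b'): continues run of 'b', length=3
  Position 5 ('a'): new char, reset run to 1
  Position 6 ('a'): continues run of 'a', length=2
  Position 7 ('a'): continues run of 'a', length=3
  Position 8 ('a'): continues run of 'a', length=4
  Position 9 ('a'): continues run of 'a', length=5
Longest run: 'a' with length 5

5


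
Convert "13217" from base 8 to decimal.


Input: "13217" in base 8
Positional expansion:
  Digit '1' (value 1) x 8^4 = 4096
  Digit '3' (value 3) x 8^3 = 1536
  Digit '2' (value 2) x 8^2 = 128
  Digit '1' (value 1) x 8^1 = 8
  Digit '7' (value 7) x 8^0 = 7
Sum = 5775

5775


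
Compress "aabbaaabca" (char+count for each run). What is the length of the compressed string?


Input: aabbaaabca
Runs:
  'a' x 2 => "a2"
  'b' x 2 => "b2"
  'a' x 3 => "a3"
  'b' x 1 => "b1"
  'c' x 1 => "c1"
  'a' x 1 => "a1"
Compressed: "a2b2a3b1c1a1"
Compressed length: 12

12


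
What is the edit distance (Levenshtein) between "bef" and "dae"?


Computing edit distance: "bef" -> "dae"
DP table:
           d    a    e
      0    1    2    3
  b   1    1    2    3
  e   2    2    2    2
  f   3    3    3    3
Edit distance = dp[3][3] = 3

3


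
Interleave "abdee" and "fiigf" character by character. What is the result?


Interleaving "abdee" and "fiigf":
  Position 0: 'a' from first, 'f' from second => "af"
  Position 1: 'b' from first, 'i' from second => "bi"
  Position 2: 'd' from first, 'i' from second => "di"
  Position 3: 'e' from first, 'g' from second => "eg"
  Position 4: 'e' from first, 'f' from second => "ef"
Result: afbidiegef

afbidiegef


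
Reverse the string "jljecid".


Input: jljecid
Reading characters right to left:
  Position 6: 'd'
  Position 5: 'i'
  Position 4: 'c'
  Position 3: 'e'
  Position 2: 'j'
  Position 1: 'l'
  Position 0: 'j'
Reversed: dicejlj

dicejlj


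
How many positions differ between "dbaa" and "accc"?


Comparing "dbaa" and "accc" position by position:
  Position 0: 'd' vs 'a' => DIFFER
  Position 1: 'b' vs 'c' => DIFFER
  Position 2: 'a' vs 'c' => DIFFER
  Position 3: 'a' vs 'c' => DIFFER
Positions that differ: 4

4


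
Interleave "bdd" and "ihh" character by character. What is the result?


Interleaving "bdd" and "ihh":
  Position 0: 'b' from first, 'i' from second => "bi"
  Position 1: 'd' from first, 'h' from second => "dh"
  Position 2: 'd' from first, 'h' from second => "dh"
Result: bidhdh

bidhdh


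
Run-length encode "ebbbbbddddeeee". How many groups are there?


Input: ebbbbbddddeeee
Scanning for consecutive runs:
  Group 1: 'e' x 1 (positions 0-0)
  Group 2: 'b' x 5 (positions 1-5)
  Group 3: 'd' x 4 (positions 6-9)
  Group 4: 'e' x 4 (positions 10-13)
Total groups: 4

4


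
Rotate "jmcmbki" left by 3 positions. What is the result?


Input: "jmcmbki", rotate left by 3
First 3 characters: "jmc"
Remaining characters: "mbki"
Concatenate remaining + first: "mbki" + "jmc" = "mbkijmc"

mbkijmc


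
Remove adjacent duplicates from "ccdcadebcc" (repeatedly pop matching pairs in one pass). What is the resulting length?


Input: ccdcadebcc
Stack-based adjacent duplicate removal:
  Read 'c': push. Stack: c
  Read 'c': matches stack top 'c' => pop. Stack: (empty)
  Read 'd': push. Stack: d
  Read 'c': push. Stack: dc
  Read 'a': push. Stack: dca
  Read 'd': push. Stack: dcad
  Read 'e': push. Stack: dcade
  Read 'b': push. Stack: dcadeb
  Read 'c': push. Stack: dcadebc
  Read 'c': matches stack top 'c' => pop. Stack: dcadeb
Final stack: "dcadeb" (length 6)

6


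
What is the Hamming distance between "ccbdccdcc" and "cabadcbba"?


Comparing "ccbdccdcc" and "cabadcbba" position by position:
  Position 0: 'c' vs 'c' => same
  Position 1: 'c' vs 'a' => differ
  Position 2: 'b' vs 'b' => same
  Position 3: 'd' vs 'a' => differ
  Position 4: 'c' vs 'd' => differ
  Position 5: 'c' vs 'c' => same
  Position 6: 'd' vs 'b' => differ
  Position 7: 'c' vs 'b' => differ
  Position 8: 'c' vs 'a' => differ
Total differences (Hamming distance): 6

6


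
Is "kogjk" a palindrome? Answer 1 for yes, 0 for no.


Input: kogjk
Reversed: kjgok
  Compare pos 0 ('k') with pos 4 ('k'): match
  Compare pos 1 ('o') with pos 3 ('j'): MISMATCH
Result: not a palindrome

0


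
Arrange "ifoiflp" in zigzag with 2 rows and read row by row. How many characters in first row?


Zigzag "ifoiflp" into 2 rows:
Placing characters:
  'i' => row 0
  'f' => row 1
  'o' => row 0
  'i' => row 1
  'f' => row 0
  'l' => row 1
  'p' => row 0
Rows:
  Row 0: "iofp"
  Row 1: "fil"
First row length: 4

4


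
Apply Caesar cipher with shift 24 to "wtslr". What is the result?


Caesar cipher: shift "wtslr" by 24
  'w' (pos 22) + 24 = pos 20 = 'u'
  't' (pos 19) + 24 = pos 17 = 'r'
  's' (pos 18) + 24 = pos 16 = 'q'
  'l' (pos 11) + 24 = pos 9 = 'j'
  'r' (pos 17) + 24 = pos 15 = 'p'
Result: urqjp

urqjp


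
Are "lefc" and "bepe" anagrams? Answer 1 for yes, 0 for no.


Strings: "lefc", "bepe"
Sorted first:  cefl
Sorted second: beep
Differ at position 0: 'c' vs 'b' => not anagrams

0


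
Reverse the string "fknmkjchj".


Input: fknmkjchj
Reading characters right to left:
  Position 8: 'j'
  Position 7: 'h'
  Position 6: 'c'
  Position 5: 'j'
  Position 4: 'k'
  Position 3: 'm'
  Position 2: 'n'
  Position 1: 'k'
  Position 0: 'f'
Reversed: jhcjkmnkf

jhcjkmnkf


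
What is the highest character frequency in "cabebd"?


Input: cabebd
Character counts:
  'a': 1
  'b': 2
  'c': 1
  'd': 1
  'e': 1
Maximum frequency: 2

2


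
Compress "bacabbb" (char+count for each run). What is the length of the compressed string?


Input: bacabbb
Runs:
  'b' x 1 => "b1"
  'a' x 1 => "a1"
  'c' x 1 => "c1"
  'a' x 1 => "a1"
  'b' x 3 => "b3"
Compressed: "b1a1c1a1b3"
Compressed length: 10

10


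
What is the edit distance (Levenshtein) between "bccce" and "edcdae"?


Computing edit distance: "bccce" -> "edcdae"
DP table:
           e    d    c    d    a    e
      0    1    2    3    4    5    6
  b   1    1    2    3    4    5    6
  c   2    2    2    2    3    4    5
  c   3    3    3    2    3    4    5
  c   4    4    4    3    3    4    5
  e   5    4    5    4    4    4    4
Edit distance = dp[5][6] = 4

4


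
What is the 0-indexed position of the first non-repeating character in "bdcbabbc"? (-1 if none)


Input: bdcbabbc
Character frequencies:
  'a': 1
  'b': 4
  'c': 2
  'd': 1
Scanning left to right for freq == 1:
  Position 0 ('b'): freq=4, skip
  Position 1 ('d'): unique! => answer = 1

1


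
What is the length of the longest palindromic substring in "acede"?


Input: "acede"
Checking substrings for palindromes:
  [2:5] "ede" (len 3) => palindrome
Longest palindromic substring: "ede" with length 3

3


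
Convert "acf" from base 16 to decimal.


Input: "acf" in base 16
Positional expansion:
  Digit 'a' (value 10) x 16^2 = 2560
  Digit 'c' (value 12) x 16^1 = 192
  Digit 'f' (value 15) x 16^0 = 15
Sum = 2767

2767


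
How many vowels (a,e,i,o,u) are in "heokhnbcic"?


Input: heokhnbcic
Checking each character:
  'h' at position 0: consonant
  'e' at position 1: vowel (running total: 1)
  'o' at position 2: vowel (running total: 2)
  'k' at position 3: consonant
  'h' at position 4: consonant
  'n' at position 5: consonant
  'b' at position 6: consonant
  'c' at position 7: consonant
  'i' at position 8: vowel (running total: 3)
  'c' at position 9: consonant
Total vowels: 3

3


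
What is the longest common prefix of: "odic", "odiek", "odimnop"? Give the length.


Words: odic, odiek, odimnop
  Position 0: all 'o' => match
  Position 1: all 'd' => match
  Position 2: all 'i' => match
  Position 3: ('c', 'e', 'm') => mismatch, stop
LCP = "odi" (length 3)

3


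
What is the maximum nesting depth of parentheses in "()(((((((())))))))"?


Input: "()(((((((())))))))"
Tracking depth:
  Position 0 '(': depth becomes 1
  Position 1 ')': depth becomes 0
  Position 2 '(': depth becomes 1
  Position 3 '(': depth becomes 2
  Position 4 '(': depth becomes 3
  Position 5 '(': depth becomes 4
  Position 6 '(': depth becomes 5
  Position 7 '(': depth becomes 6
  Position 8 '(': depth becomes 7
  Position 9 '(': depth becomes 8
  Position 10 ')': depth becomes 7
  Position 11 ')': depth becomes 6
  Position 12 ')': depth becomes 5
  Position 13 ')': depth becomes 4
  Position 14 ')': depth becomes 3
  Position 15 ')': depth becomes 2
  Position 16 ')': depth becomes 1
  Position 17 ')': depth becomes 0
Maximum depth reached: 8

8


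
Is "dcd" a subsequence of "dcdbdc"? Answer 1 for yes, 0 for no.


Check if "dcd" is a subsequence of "dcdbdc"
Greedy scan:
  Position 0 ('d'): matches sub[0] = 'd'
  Position 1 ('c'): matches sub[1] = 'c'
  Position 2 ('d'): matches sub[2] = 'd'
  Position 3 ('b'): no match needed
  Position 4 ('d'): no match needed
  Position 5 ('c'): no match needed
All 3 characters matched => is a subsequence

1


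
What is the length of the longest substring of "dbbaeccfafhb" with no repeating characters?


Input: "dbbaeccfafhb"
Sliding window (track last position of each char):
  Position 0 ('d'): window [0,0] length 1 -- new best
  Position 1 ('b'): window [0,1] length 2 -- new best
  Position 2 ('b'): repeat (last at 1), move window start to 2
  Position 2 ('b'): window [2,2] length 1
  Position 3 ('a'): window [2,3] length 2
  Position 4 ('e'): window [2,4] length 3 -- new best
  Position 5 ('c'): window [2,5] length 4 -- new best
  Position 6 ('c'): repeat (last at 5), move window start to 6
  Position 6 ('c'): window [6,6] length 1
  Position 7 ('f'): window [6,7] length 2
  Position 8 ('a'): window [6,8] length 3
  Position 9 ('f'): repeat (last at 7), move window start to 8
  Position 9 ('f'): window [8,9] length 2
  Position 10 ('h'): window [8,10] length 3
  Position 11 ('b'): window [8,11] length 4
Longest substring with no repeats: "baec" with length 4

4


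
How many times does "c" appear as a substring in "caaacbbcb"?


Searching for "c" in "caaacbbcb"
Scanning each position:
  Position 0: "c" => MATCH
  Position 1: "a" => no
  Position 2: "a" => no
  Position 3: "a" => no
  Position 4: "c" => MATCH
  Position 5: "b" => no
  Position 6: "b" => no
  Position 7: "c" => MATCH
  Position 8: "b" => no
Total occurrences: 3

3


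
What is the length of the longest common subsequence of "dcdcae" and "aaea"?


LCS of "dcdcae" and "aaea"
DP table:
           a    a    e    a
      0    0    0    0    0
  d   0    0    0    0    0
  c   0    0    0    0    0
  d   0    0    0    0    0
  c   0    0    0    0    0
  a   0    1    1    1    1
  e   0    1    1    2    2
LCS length = dp[6][4] = 2

2


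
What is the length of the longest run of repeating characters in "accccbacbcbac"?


Input: "accccbacbcbac"
Scanning for longest run:
  Position 1 ('c'): new char, reset run to 1
  Position 2 ('c'): continues run of 'c', length=2
  Position 3 ('c'): continues run of 'c', length=3
  Position 4 ('c'): continues run of 'c', length=4
  Position 5 ('b'): new char, reset run to 1
  Position 6 ('a'): new char, reset run to 1
  Position 7 ('c'): new char, reset run to 1
  Position 8 ('b'): new char, reset run to 1
  Position 9 ('c'): new char, reset run to 1
  Position 10 ('b'): new char, reset run to 1
  Position 11 ('a'): new char, reset run to 1
  Position 12 ('c'): new char, reset run to 1
Longest run: 'c' with length 4

4


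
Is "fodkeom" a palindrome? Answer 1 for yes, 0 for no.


Input: fodkeom
Reversed: moekdof
  Compare pos 0 ('f') with pos 6 ('m'): MISMATCH
  Compare pos 1 ('o') with pos 5 ('o'): match
  Compare pos 2 ('d') with pos 4 ('e'): MISMATCH
Result: not a palindrome

0


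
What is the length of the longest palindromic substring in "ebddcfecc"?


Input: "ebddcfecc"
Checking substrings for palindromes:
  [2:4] "dd" (len 2) => palindrome
  [7:9] "cc" (len 2) => palindrome
Longest palindromic substring: "dd" with length 2

2


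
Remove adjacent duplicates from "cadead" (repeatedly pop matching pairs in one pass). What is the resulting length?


Input: cadead
Stack-based adjacent duplicate removal:
  Read 'c': push. Stack: c
  Read 'a': push. Stack: ca
  Read 'd': push. Stack: cad
  Read 'e': push. Stack: cade
  Read 'a': push. Stack: cadea
  Read 'd': push. Stack: cadead
Final stack: "cadead" (length 6)

6


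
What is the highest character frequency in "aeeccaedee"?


Input: aeeccaedee
Character counts:
  'a': 2
  'c': 2
  'd': 1
  'e': 5
Maximum frequency: 5

5


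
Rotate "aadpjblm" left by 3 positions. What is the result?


Input: "aadpjblm", rotate left by 3
First 3 characters: "aad"
Remaining characters: "pjblm"
Concatenate remaining + first: "pjblm" + "aad" = "pjblmaad"

pjblmaad


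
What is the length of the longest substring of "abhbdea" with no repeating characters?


Input: "abhbdea"
Sliding window (track last position of each char):
  Position 0 ('a'): window [0,0] length 1 -- new best
  Position 1 ('b'): window [0,1] length 2 -- new best
  Position 2 ('h'): window [0,2] length 3 -- new best
  Position 3 ('b'): repeat (last at 1), move window start to 2
  Position 3 ('b'): window [2,3] length 2
  Position 4 ('d'): window [2,4] length 3
  Position 5 ('e'): window [2,5] length 4 -- new best
  Position 6 ('a'): window [2,6] length 5 -- new best
Longest substring with no repeats: "hbdea" with length 5

5


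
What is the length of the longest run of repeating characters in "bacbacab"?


Input: "bacbacab"
Scanning for longest run:
  Position 1 ('a'): new char, reset run to 1
  Position 2 ('c'): new char, reset run to 1
  Position 3 ('b'): new char, reset run to 1
  Position 4 ('a'): new char, reset run to 1
  Position 5 ('c'): new char, reset run to 1
  Position 6 ('a'): new char, reset run to 1
  Position 7 ('b'): new char, reset run to 1
Longest run: 'b' with length 1

1


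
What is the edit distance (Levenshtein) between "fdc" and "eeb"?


Computing edit distance: "fdc" -> "eeb"
DP table:
           e    e    b
      0    1    2    3
  f   1    1    2    3
  d   2    2    2    3
  c   3    3    3    3
Edit distance = dp[3][3] = 3

3


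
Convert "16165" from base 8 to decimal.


Input: "16165" in base 8
Positional expansion:
  Digit '1' (value 1) x 8^4 = 4096
  Digit '6' (value 6) x 8^3 = 3072
  Digit '1' (value 1) x 8^2 = 64
  Digit '6' (value 6) x 8^1 = 48
  Digit '5' (value 5) x 8^0 = 5
Sum = 7285

7285


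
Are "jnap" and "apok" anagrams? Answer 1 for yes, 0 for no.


Strings: "jnap", "apok"
Sorted first:  ajnp
Sorted second: akop
Differ at position 1: 'j' vs 'k' => not anagrams

0


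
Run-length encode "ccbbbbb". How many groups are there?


Input: ccbbbbb
Scanning for consecutive runs:
  Group 1: 'c' x 2 (positions 0-1)
  Group 2: 'b' x 5 (positions 2-6)
Total groups: 2

2


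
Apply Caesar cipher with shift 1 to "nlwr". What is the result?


Caesar cipher: shift "nlwr" by 1
  'n' (pos 13) + 1 = pos 14 = 'o'
  'l' (pos 11) + 1 = pos 12 = 'm'
  'w' (pos 22) + 1 = pos 23 = 'x'
  'r' (pos 17) + 1 = pos 18 = 's'
Result: omxs

omxs


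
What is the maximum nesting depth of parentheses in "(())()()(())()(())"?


Input: "(())()()(())()(())"
Tracking depth:
  Position 0 '(': depth becomes 1
  Position 1 '(': depth becomes 2
  Position 2 ')': depth becomes 1
  Position 3 ')': depth becomes 0
  Position 4 '(': depth becomes 1
  Position 5 ')': depth becomes 0
  Position 6 '(': depth becomes 1
  Position 7 ')': depth becomes 0
  Position 8 '(': depth becomes 1
  Position 9 '(': depth becomes 2
  Position 10 ')': depth becomes 1
  Position 11 ')': depth becomes 0
  Position 12 '(': depth becomes 1
  Position 13 ')': depth becomes 0
  Position 14 '(': depth becomes 1
  Position 15 '(': depth becomes 2
  Position 16 ')': depth becomes 1
  Position 17 ')': depth becomes 0
Maximum depth reached: 2

2


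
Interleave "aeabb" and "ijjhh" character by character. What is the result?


Interleaving "aeabb" and "ijjhh":
  Position 0: 'a' from first, 'i' from second => "ai"
  Position 1: 'e' from first, 'j' from second => "ej"
  Position 2: 'a' from first, 'j' from second => "aj"
  Position 3: 'b' from first, 'h' from second => "bh"
  Position 4: 'b' from first, 'h' from second => "bh"
Result: aiejajbhbh

aiejajbhbh


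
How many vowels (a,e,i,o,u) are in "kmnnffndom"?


Input: kmnnffndom
Checking each character:
  'k' at position 0: consonant
  'm' at position 1: consonant
  'n' at position 2: consonant
  'n' at position 3: consonant
  'f' at position 4: consonant
  'f' at position 5: consonant
  'n' at position 6: consonant
  'd' at position 7: consonant
  'o' at position 8: vowel (running total: 1)
  'm' at position 9: consonant
Total vowels: 1

1


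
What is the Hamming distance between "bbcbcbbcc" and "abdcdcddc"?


Comparing "bbcbcbbcc" and "abdcdcddc" position by position:
  Position 0: 'b' vs 'a' => differ
  Position 1: 'b' vs 'b' => same
  Position 2: 'c' vs 'd' => differ
  Position 3: 'b' vs 'c' => differ
  Position 4: 'c' vs 'd' => differ
  Position 5: 'b' vs 'c' => differ
  Position 6: 'b' vs 'd' => differ
  Position 7: 'c' vs 'd' => differ
  Position 8: 'c' vs 'c' => same
Total differences (Hamming distance): 7

7


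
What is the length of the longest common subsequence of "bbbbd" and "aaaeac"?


LCS of "bbbbd" and "aaaeac"
DP table:
           a    a    a    e    a    c
      0    0    0    0    0    0    0
  b   0    0    0    0    0    0    0
  b   0    0    0    0    0    0    0
  b   0    0    0    0    0    0    0
  b   0    0    0    0    0    0    0
  d   0    0    0    0    0    0    0
LCS length = dp[5][6] = 0

0


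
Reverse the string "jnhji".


Input: jnhji
Reading characters right to left:
  Position 4: 'i'
  Position 3: 'j'
  Position 2: 'h'
  Position 1: 'n'
  Position 0: 'j'
Reversed: ijhnj

ijhnj


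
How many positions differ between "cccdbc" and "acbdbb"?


Comparing "cccdbc" and "acbdbb" position by position:
  Position 0: 'c' vs 'a' => DIFFER
  Position 1: 'c' vs 'c' => same
  Position 2: 'c' vs 'b' => DIFFER
  Position 3: 'd' vs 'd' => same
  Position 4: 'b' vs 'b' => same
  Position 5: 'c' vs 'b' => DIFFER
Positions that differ: 3

3


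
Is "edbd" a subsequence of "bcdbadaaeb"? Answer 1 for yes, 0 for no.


Check if "edbd" is a subsequence of "bcdbadaaeb"
Greedy scan:
  Position 0 ('b'): no match needed
  Position 1 ('c'): no match needed
  Position 2 ('d'): no match needed
  Position 3 ('b'): no match needed
  Position 4 ('a'): no match needed
  Position 5 ('d'): no match needed
  Position 6 ('a'): no match needed
  Position 7 ('a'): no match needed
  Position 8 ('e'): matches sub[0] = 'e'
  Position 9 ('b'): no match needed
Only matched 1/4 characters => not a subsequence

0


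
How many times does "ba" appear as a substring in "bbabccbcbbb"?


Searching for "ba" in "bbabccbcbbb"
Scanning each position:
  Position 0: "bb" => no
  Position 1: "ba" => MATCH
  Position 2: "ab" => no
  Position 3: "bc" => no
  Position 4: "cc" => no
  Position 5: "cb" => no
  Position 6: "bc" => no
  Position 7: "cb" => no
  Position 8: "bb" => no
  Position 9: "bb" => no
Total occurrences: 1

1


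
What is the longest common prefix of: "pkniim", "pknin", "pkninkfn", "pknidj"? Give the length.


Words: pkniim, pknin, pkninkfn, pknidj
  Position 0: all 'p' => match
  Position 1: all 'k' => match
  Position 2: all 'n' => match
  Position 3: all 'i' => match
  Position 4: ('i', 'n', 'n', 'd') => mismatch, stop
LCP = "pkni" (length 4)

4


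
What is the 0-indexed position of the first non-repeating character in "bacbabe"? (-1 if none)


Input: bacbabe
Character frequencies:
  'a': 2
  'b': 3
  'c': 1
  'e': 1
Scanning left to right for freq == 1:
  Position 0 ('b'): freq=3, skip
  Position 1 ('a'): freq=2, skip
  Position 2 ('c'): unique! => answer = 2

2


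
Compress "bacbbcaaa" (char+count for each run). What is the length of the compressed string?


Input: bacbbcaaa
Runs:
  'b' x 1 => "b1"
  'a' x 1 => "a1"
  'c' x 1 => "c1"
  'b' x 2 => "b2"
  'c' x 1 => "c1"
  'a' x 3 => "a3"
Compressed: "b1a1c1b2c1a3"
Compressed length: 12

12


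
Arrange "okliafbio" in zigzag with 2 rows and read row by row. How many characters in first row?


Zigzag "okliafbio" into 2 rows:
Placing characters:
  'o' => row 0
  'k' => row 1
  'l' => row 0
  'i' => row 1
  'a' => row 0
  'f' => row 1
  'b' => row 0
  'i' => row 1
  'o' => row 0
Rows:
  Row 0: "olabo"
  Row 1: "kifi"
First row length: 5

5


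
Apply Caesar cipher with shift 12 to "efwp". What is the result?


Caesar cipher: shift "efwp" by 12
  'e' (pos 4) + 12 = pos 16 = 'q'
  'f' (pos 5) + 12 = pos 17 = 'r'
  'w' (pos 22) + 12 = pos 8 = 'i'
  'p' (pos 15) + 12 = pos 1 = 'b'
Result: qrib

qrib


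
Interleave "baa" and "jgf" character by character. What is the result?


Interleaving "baa" and "jgf":
  Position 0: 'b' from first, 'j' from second => "bj"
  Position 1: 'a' from first, 'g' from second => "ag"
  Position 2: 'a' from first, 'f' from second => "af"
Result: bjagaf

bjagaf


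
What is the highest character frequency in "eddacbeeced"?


Input: eddacbeeced
Character counts:
  'a': 1
  'b': 1
  'c': 2
  'd': 3
  'e': 4
Maximum frequency: 4

4


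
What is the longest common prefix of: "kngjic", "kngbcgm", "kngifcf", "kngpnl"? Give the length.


Words: kngjic, kngbcgm, kngifcf, kngpnl
  Position 0: all 'k' => match
  Position 1: all 'n' => match
  Position 2: all 'g' => match
  Position 3: ('j', 'b', 'i', 'p') => mismatch, stop
LCP = "kng" (length 3)

3


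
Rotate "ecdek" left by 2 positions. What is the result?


Input: "ecdek", rotate left by 2
First 2 characters: "ec"
Remaining characters: "dek"
Concatenate remaining + first: "dek" + "ec" = "dekec"

dekec


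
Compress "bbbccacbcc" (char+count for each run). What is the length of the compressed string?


Input: bbbccacbcc
Runs:
  'b' x 3 => "b3"
  'c' x 2 => "c2"
  'a' x 1 => "a1"
  'c' x 1 => "c1"
  'b' x 1 => "b1"
  'c' x 2 => "c2"
Compressed: "b3c2a1c1b1c2"
Compressed length: 12

12


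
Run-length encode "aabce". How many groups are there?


Input: aabce
Scanning for consecutive runs:
  Group 1: 'a' x 2 (positions 0-1)
  Group 2: 'b' x 1 (positions 2-2)
  Group 3: 'c' x 1 (positions 3-3)
  Group 4: 'e' x 1 (positions 4-4)
Total groups: 4

4


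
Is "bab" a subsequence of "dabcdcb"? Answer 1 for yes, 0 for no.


Check if "bab" is a subsequence of "dabcdcb"
Greedy scan:
  Position 0 ('d'): no match needed
  Position 1 ('a'): no match needed
  Position 2 ('b'): matches sub[0] = 'b'
  Position 3 ('c'): no match needed
  Position 4 ('d'): no match needed
  Position 5 ('c'): no match needed
  Position 6 ('b'): no match needed
Only matched 1/3 characters => not a subsequence

0


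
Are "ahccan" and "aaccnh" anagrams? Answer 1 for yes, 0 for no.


Strings: "ahccan", "aaccnh"
Sorted first:  aacchn
Sorted second: aacchn
Sorted forms match => anagrams

1


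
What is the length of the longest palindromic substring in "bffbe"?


Input: "bffbe"
Checking substrings for palindromes:
  [0:4] "bffb" (len 4) => palindrome
  [1:3] "ff" (len 2) => palindrome
Longest palindromic substring: "bffb" with length 4

4


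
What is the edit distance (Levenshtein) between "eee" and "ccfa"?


Computing edit distance: "eee" -> "ccfa"
DP table:
           c    c    f    a
      0    1    2    3    4
  e   1    1    2    3    4
  e   2    2    2    3    4
  e   3    3    3    3    4
Edit distance = dp[3][4] = 4

4


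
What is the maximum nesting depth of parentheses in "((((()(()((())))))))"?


Input: "((((()(()((())))))))"
Tracking depth:
  Position 0 '(': depth becomes 1
  Position 1 '(': depth becomes 2
  Position 2 '(': depth becomes 3
  Position 3 '(': depth becomes 4
  Position 4 '(': depth becomes 5
  Position 5 ')': depth becomes 4
  Position 6 '(': depth becomes 5
  Position 7 '(': depth becomes 6
  Position 8 ')': depth becomes 5
  Position 9 '(': depth becomes 6
  Position 10 '(': depth becomes 7
  Position 11 '(': depth becomes 8
  Position 12 ')': depth becomes 7
  Position 13 ')': depth becomes 6
  Position 14 ')': depth becomes 5
  Position 15 ')': depth becomes 4
  Position 16 ')': depth becomes 3
  Position 17 ')': depth becomes 2
  Position 18 ')': depth becomes 1
  Position 19 ')': depth becomes 0
Maximum depth reached: 8

8


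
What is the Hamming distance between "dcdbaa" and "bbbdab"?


Comparing "dcdbaa" and "bbbdab" position by position:
  Position 0: 'd' vs 'b' => differ
  Position 1: 'c' vs 'b' => differ
  Position 2: 'd' vs 'b' => differ
  Position 3: 'b' vs 'd' => differ
  Position 4: 'a' vs 'a' => same
  Position 5: 'a' vs 'b' => differ
Total differences (Hamming distance): 5

5


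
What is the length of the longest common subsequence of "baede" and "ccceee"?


LCS of "baede" and "ccceee"
DP table:
           c    c    c    e    e    e
      0    0    0    0    0    0    0
  b   0    0    0    0    0    0    0
  a   0    0    0    0    0    0    0
  e   0    0    0    0    1    1    1
  d   0    0    0    0    1    1    1
  e   0    0    0    0    1    2    2
LCS length = dp[5][6] = 2

2


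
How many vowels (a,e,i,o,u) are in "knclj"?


Input: knclj
Checking each character:
  'k' at position 0: consonant
  'n' at position 1: consonant
  'c' at position 2: consonant
  'l' at position 3: consonant
  'j' at position 4: consonant
Total vowels: 0

0
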